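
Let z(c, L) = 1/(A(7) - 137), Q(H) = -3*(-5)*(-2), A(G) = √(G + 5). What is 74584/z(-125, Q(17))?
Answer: -10218008 + 149168*√3 ≈ -9.9596e+6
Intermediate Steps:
A(G) = √(5 + G)
Q(H) = -30 (Q(H) = 15*(-2) = -30)
z(c, L) = 1/(-137 + 2*√3) (z(c, L) = 1/(√(5 + 7) - 137) = 1/(√12 - 137) = 1/(2*√3 - 137) = 1/(-137 + 2*√3))
74584/z(-125, Q(17)) = 74584/(-137/18757 - 2*√3/18757)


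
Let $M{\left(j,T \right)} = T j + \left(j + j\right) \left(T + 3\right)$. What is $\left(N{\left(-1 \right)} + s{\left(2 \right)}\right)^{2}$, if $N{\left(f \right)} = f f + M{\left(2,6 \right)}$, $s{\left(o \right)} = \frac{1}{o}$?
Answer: $\frac{9801}{4} \approx 2450.3$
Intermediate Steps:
$M{\left(j,T \right)} = T j + 2 j \left(3 + T\right)$
$N{\left(f \right)} = 48 + f^{2}$ ($N{\left(f \right)} = f f + 3 \cdot 2 \left(2 + 6\right) = f^{2} + 3 \cdot 2 \cdot 8 = f^{2} + 48 = 48 + f^{2}$)
$\left(N{\left(-1 \right)} + s{\left(2 \right)}\right)^{2} = \left(\left(48 + \left(-1\right)^{2}\right) + \frac{1}{2}\right)^{2} = \left(\left(48 + 1\right) + \frac{1}{2}\right)^{2} = \left(49 + \frac{1}{2}\right)^{2} = \left(\frac{99}{2}\right)^{2} = \frac{9801}{4}$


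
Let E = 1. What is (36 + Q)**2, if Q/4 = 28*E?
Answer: 21904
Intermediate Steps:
Q = 112 (Q = 4*(28*1) = 4*28 = 112)
(36 + Q)**2 = (36 + 112)**2 = 148**2 = 21904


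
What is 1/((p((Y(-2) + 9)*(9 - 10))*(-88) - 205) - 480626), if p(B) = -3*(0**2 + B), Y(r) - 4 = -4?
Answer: -1/483207 ≈ -2.0695e-6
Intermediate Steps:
Y(r) = 0 (Y(r) = 4 - 4 = 0)
p(B) = -3*B (p(B) = -3*(0 + B) = -3*B)
1/((p((Y(-2) + 9)*(9 - 10))*(-88) - 205) - 480626) = 1/((-3*(0 + 9)*(9 - 10)*(-88) - 205) - 480626) = 1/((-27*(-1)*(-88) - 205) - 480626) = 1/((-3*(-9)*(-88) - 205) - 480626) = 1/((27*(-88) - 205) - 480626) = 1/((-2376 - 205) - 480626) = 1/(-2581 - 480626) = 1/(-483207) = -1/483207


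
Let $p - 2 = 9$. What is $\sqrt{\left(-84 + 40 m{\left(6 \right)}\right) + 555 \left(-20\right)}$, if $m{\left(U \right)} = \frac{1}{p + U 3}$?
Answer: $\frac{2 i \sqrt{2351146}}{29} \approx 105.75 i$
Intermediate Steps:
$p = 11$ ($p = 2 + 9 = 11$)
$m{\left(U \right)} = \frac{1}{11 + 3 U}$ ($m{\left(U \right)} = \frac{1}{11 + U 3} = \frac{1}{11 + 3 U}$)
$\sqrt{\left(-84 + 40 m{\left(6 \right)}\right) + 555 \left(-20\right)} = \sqrt{\left(-84 + \frac{40}{11 + 3 \cdot 6}\right) + 555 \left(-20\right)} = \sqrt{\left(-84 + \frac{40}{11 + 18}\right) - 11100} = \sqrt{\left(-84 + \frac{40}{29}\right) - 11100} = \sqrt{- \frac{2396}{29} - 11100} = \sqrt{- \frac{324296}{29}} = \frac{2 i \sqrt{2351146}}{29}$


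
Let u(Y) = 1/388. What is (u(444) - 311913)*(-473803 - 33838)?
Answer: 61435852458763/388 ≈ 1.5834e+11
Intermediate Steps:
u(Y) = 1/388
(u(444) - 311913)*(-473803 - 33838) = (1/388 - 311913)*(-473803 - 33838) = -121022243/388*(-507641) = 61435852458763/388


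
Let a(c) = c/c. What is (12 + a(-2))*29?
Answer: 377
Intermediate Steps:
a(c) = 1
(12 + a(-2))*29 = (12 + 1)*29 = 13*29 = 377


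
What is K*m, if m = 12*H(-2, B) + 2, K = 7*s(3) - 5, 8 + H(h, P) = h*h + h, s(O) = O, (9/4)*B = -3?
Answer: -1120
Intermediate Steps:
B = -4/3 (B = (4/9)*(-3) = -4/3 ≈ -1.3333)
H(h, P) = -8 + h + h**2 (H(h, P) = -8 + (h*h + h) = -8 + (h**2 + h) = -8 + (h + h**2) = -8 + h + h**2)
K = 16 (K = 7*3 - 5 = 21 - 5 = 16)
m = -70 (m = 12*(-8 - 2 + (-2)**2) + 2 = 12*(-8 - 2 + 4) + 2 = 12*(-6) + 2 = -72 + 2 = -70)
K*m = 16*(-70) = -1120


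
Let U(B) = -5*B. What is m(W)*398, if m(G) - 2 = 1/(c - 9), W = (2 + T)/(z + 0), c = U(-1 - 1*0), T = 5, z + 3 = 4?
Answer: 1393/2 ≈ 696.50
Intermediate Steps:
z = 1 (z = -3 + 4 = 1)
c = 5 (c = -5*(-1 - 1*0) = -5*(-1 + 0) = -5*(-1) = 5)
W = 7 (W = (2 + 5)/(1 + 0) = 7/1 = 7*1 = 7)
m(G) = 7/4 (m(G) = 2 + 1/(5 - 9) = 2 + 1/(-4) = 2 - 1/4 = 7/4)
m(W)*398 = (7/4)*398 = 1393/2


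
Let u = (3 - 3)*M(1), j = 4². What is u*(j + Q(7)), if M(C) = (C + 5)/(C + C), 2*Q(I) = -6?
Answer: 0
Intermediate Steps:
Q(I) = -3 (Q(I) = (½)*(-6) = -3)
j = 16
M(C) = (5 + C)/(2*C) (M(C) = (5 + C)/((2*C)) = (5 + C)*(1/(2*C)) = (5 + C)/(2*C))
u = 0 (u = (3 - 3)*((½)*(5 + 1)/1) = 0*((½)*1*6) = 0*3 = 0)
u*(j + Q(7)) = 0*(16 - 3) = 0*13 = 0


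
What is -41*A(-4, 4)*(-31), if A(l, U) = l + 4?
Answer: 0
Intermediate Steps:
A(l, U) = 4 + l
-41*A(-4, 4)*(-31) = -41*(4 - 4)*(-31) = -41*0*(-31) = 0*(-31) = 0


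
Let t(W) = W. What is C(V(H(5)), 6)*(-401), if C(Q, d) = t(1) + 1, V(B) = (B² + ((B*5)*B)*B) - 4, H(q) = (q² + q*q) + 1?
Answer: -802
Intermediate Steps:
H(q) = 1 + 2*q² (H(q) = (q² + q²) + 1 = 2*q² + 1 = 1 + 2*q²)
V(B) = -4 + B² + 5*B³ (V(B) = (B² + ((5*B)*B)*B) - 4 = (B² + (5*B²)*B) - 4 = (B² + 5*B³) - 4 = -4 + B² + 5*B³)
C(Q, d) = 2 (C(Q, d) = 1 + 1 = 2)
C(V(H(5)), 6)*(-401) = 2*(-401) = -802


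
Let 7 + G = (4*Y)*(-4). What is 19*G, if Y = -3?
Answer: 779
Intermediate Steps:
G = 41 (G = -7 + (4*(-3))*(-4) = -7 - 12*(-4) = -7 + 48 = 41)
19*G = 19*41 = 779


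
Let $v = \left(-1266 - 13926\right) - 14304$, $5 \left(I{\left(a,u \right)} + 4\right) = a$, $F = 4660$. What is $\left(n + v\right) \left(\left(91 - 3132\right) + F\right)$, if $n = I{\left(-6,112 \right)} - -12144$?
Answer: $- \frac{140506534}{5} \approx -2.8101 \cdot 10^{7}$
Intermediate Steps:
$I{\left(a,u \right)} = -4 + \frac{a}{5}$
$v = -29496$ ($v = -15192 - 14304 = -29496$)
$n = \frac{60694}{5}$ ($n = \left(-4 + \frac{1}{5} \left(-6\right)\right) - -12144 = \left(-4 - \frac{6}{5}\right) + 12144 = - \frac{26}{5} + 12144 = \frac{60694}{5} \approx 12139.0$)
$\left(n + v\right) \left(\left(91 - 3132\right) + F\right) = \left(\frac{60694}{5} - 29496\right) \left(\left(91 - 3132\right) + 4660\right) = - \frac{86786 \left(\left(91 - 3132\right) + 4660\right)}{5} = - \frac{86786 \left(-3041 + 4660\right)}{5} = \left(- \frac{86786}{5}\right) 1619 = - \frac{140506534}{5}$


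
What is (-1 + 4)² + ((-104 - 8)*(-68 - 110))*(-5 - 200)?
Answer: -4086871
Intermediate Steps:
(-1 + 4)² + ((-104 - 8)*(-68 - 110))*(-5 - 200) = 3² - 112*(-178)*(-205) = 9 + 19936*(-205) = 9 - 4086880 = -4086871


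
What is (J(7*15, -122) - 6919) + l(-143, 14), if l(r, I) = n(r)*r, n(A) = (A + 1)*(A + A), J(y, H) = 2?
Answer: -5814433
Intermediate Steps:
n(A) = 2*A*(1 + A) (n(A) = (1 + A)*(2*A) = 2*A*(1 + A))
l(r, I) = 2*r²*(1 + r) (l(r, I) = (2*r*(1 + r))*r = 2*r²*(1 + r))
(J(7*15, -122) - 6919) + l(-143, 14) = (2 - 6919) + 2*(-143)²*(1 - 143) = -6917 + 2*20449*(-142) = -6917 - 5807516 = -5814433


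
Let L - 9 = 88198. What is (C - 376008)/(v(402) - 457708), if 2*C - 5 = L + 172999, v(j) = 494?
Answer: 490805/914428 ≈ 0.53673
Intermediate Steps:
L = 88207 (L = 9 + 88198 = 88207)
C = 261211/2 (C = 5/2 + (88207 + 172999)/2 = 5/2 + (½)*261206 = 5/2 + 130603 = 261211/2 ≈ 1.3061e+5)
(C - 376008)/(v(402) - 457708) = (261211/2 - 376008)/(494 - 457708) = -490805/2/(-457214) = -490805/2*(-1/457214) = 490805/914428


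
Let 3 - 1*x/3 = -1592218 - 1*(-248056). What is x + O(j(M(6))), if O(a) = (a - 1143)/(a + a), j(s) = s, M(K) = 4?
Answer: 32258821/8 ≈ 4.0324e+6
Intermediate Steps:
O(a) = (-1143 + a)/(2*a) (O(a) = (-1143 + a)/((2*a)) = (-1143 + a)*(1/(2*a)) = (-1143 + a)/(2*a))
x = 4032495 (x = 9 - 3*(-1592218 - 1*(-248056)) = 9 - 3*(-1592218 + 248056) = 9 - 3*(-1344162) = 9 + 4032486 = 4032495)
x + O(j(M(6))) = 4032495 + (1/2)*(-1143 + 4)/4 = 4032495 + (1/2)*(1/4)*(-1139) = 4032495 - 1139/8 = 32258821/8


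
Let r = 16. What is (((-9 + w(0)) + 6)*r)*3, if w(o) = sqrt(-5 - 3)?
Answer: -144 + 96*I*sqrt(2) ≈ -144.0 + 135.76*I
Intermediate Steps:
w(o) = 2*I*sqrt(2) (w(o) = sqrt(-8) = 2*I*sqrt(2))
(((-9 + w(0)) + 6)*r)*3 = (((-9 + 2*I*sqrt(2)) + 6)*16)*3 = ((-3 + 2*I*sqrt(2))*16)*3 = (-48 + 32*I*sqrt(2))*3 = -144 + 96*I*sqrt(2)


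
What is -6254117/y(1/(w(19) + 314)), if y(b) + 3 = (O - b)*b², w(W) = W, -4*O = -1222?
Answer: 461879511488658/221352761 ≈ 2.0866e+6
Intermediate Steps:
O = 611/2 (O = -¼*(-1222) = 611/2 ≈ 305.50)
y(b) = -3 + b²*(611/2 - b) (y(b) = -3 + (611/2 - b)*b² = -3 + b²*(611/2 - b))
-6254117/y(1/(w(19) + 314)) = -6254117/(-3 - (1/(19 + 314))³ + 611*(1/(19 + 314))²/2) = -6254117/(-3 - (1/333)³ + 611*(1/333)²/2) = -6254117/(-3 - 1*1/36926037 + (611/2)*(1/110889)) = -6254117/(-3 - 1/36926037 + 611/221778) = -6254117/(-221352761/73852074) = -6254117*(-73852074/221352761) = 461879511488658/221352761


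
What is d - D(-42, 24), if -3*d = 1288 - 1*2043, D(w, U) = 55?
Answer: 590/3 ≈ 196.67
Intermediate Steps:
d = 755/3 (d = -(1288 - 1*2043)/3 = -(1288 - 2043)/3 = -⅓*(-755) = 755/3 ≈ 251.67)
d - D(-42, 24) = 755/3 - 1*55 = 755/3 - 55 = 590/3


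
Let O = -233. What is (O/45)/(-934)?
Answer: 233/42030 ≈ 0.0055437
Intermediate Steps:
(O/45)/(-934) = -233/45/(-934) = -233*1/45*(-1/934) = -233/45*(-1/934) = 233/42030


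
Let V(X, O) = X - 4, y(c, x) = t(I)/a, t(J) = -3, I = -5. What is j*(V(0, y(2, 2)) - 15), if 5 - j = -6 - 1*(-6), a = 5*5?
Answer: -95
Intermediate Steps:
a = 25
y(c, x) = -3/25
j = 5 (j = 5 - (-6 - 1*(-6)) = 5 - (-6 + 6) = 5 - 1*0 = 5 + 0 = 5)
V(X, O) = -4 + X
j*(V(0, y(2, 2)) - 15) = 5*((-4 + 0) - 15) = 5*(-4 - 15) = 5*(-19) = -95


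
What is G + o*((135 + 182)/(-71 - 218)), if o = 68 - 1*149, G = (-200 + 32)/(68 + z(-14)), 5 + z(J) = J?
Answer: 172803/2023 ≈ 85.419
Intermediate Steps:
z(J) = -5 + J
G = -24/7 (G = (-200 + 32)/(68 + (-5 - 14)) = -168/(68 - 19) = -168/49 = -168*1/49 = -24/7 ≈ -3.4286)
o = -81 (o = 68 - 149 = -81)
G + o*((135 + 182)/(-71 - 218)) = -24/7 - 81*(135 + 182)/(-71 - 218) = -24/7 - 25677/(-289) = -24/7 - 25677*(-1)/289 = -24/7 - 81*(-317/289) = -24/7 + 25677/289 = 172803/2023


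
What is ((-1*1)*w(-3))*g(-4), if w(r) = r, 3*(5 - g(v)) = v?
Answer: 19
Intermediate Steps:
g(v) = 5 - v/3
((-1*1)*w(-3))*g(-4) = (-1*1*(-3))*(5 - ⅓*(-4)) = (-1*(-3))*(5 + 4/3) = 3*(19/3) = 19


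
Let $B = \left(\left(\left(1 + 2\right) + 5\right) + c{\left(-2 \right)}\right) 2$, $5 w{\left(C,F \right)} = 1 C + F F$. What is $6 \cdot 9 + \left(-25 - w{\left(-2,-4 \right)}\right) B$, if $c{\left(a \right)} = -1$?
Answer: $- \frac{1676}{5} \approx -335.2$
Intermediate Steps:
$w{\left(C,F \right)} = \frac{C}{5} + \frac{F^{2}}{5}$ ($w{\left(C,F \right)} = \frac{1 C + F F}{5} = \frac{C + F^{2}}{5} = \frac{C}{5} + \frac{F^{2}}{5}$)
$B = 14$ ($B = \left(\left(\left(1 + 2\right) + 5\right) - 1\right) 2 = \left(\left(3 + 5\right) - 1\right) 2 = \left(8 - 1\right) 2 = 7 \cdot 2 = 14$)
$6 \cdot 9 + \left(-25 - w{\left(-2,-4 \right)}\right) B = 6 \cdot 9 + \left(-25 - \left(\frac{1}{5} \left(-2\right) + \frac{\left(-4\right)^{2}}{5}\right)\right) 14 = 54 + \left(-25 - \left(- \frac{2}{5} + \frac{1}{5} \cdot 16\right)\right) 14 = 54 + \left(-25 - \left(- \frac{2}{5} + \frac{16}{5}\right)\right) 14 = 54 + \left(-25 - \frac{14}{5}\right) 14 = 54 - \frac{1946}{5} = - \frac{1676}{5}$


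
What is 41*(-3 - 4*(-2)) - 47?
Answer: 158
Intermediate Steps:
41*(-3 - 4*(-2)) - 47 = 41*(-3 + 8) - 47 = 41*5 - 47 = 205 - 47 = 158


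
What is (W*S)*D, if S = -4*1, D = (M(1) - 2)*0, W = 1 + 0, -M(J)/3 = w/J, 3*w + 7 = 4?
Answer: 0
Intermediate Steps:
w = -1 (w = -7/3 + (⅓)*4 = -7/3 + 4/3 = -1)
M(J) = 3/J (M(J) = -(-3)/J = 3/J)
W = 1
D = 0 (D = (3/1 - 2)*0 = (3*1 - 2)*0 = (3 - 2)*0 = 1*0 = 0)
S = -4
(W*S)*D = (1*(-4))*0 = -4*0 = 0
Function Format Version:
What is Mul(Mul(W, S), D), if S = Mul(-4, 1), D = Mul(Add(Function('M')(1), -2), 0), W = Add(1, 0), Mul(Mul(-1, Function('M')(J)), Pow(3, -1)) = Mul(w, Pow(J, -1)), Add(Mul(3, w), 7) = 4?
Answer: 0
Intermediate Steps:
w = -1 (w = Add(Rational(-7, 3), Mul(Rational(1, 3), 4)) = Add(Rational(-7, 3), Rational(4, 3)) = -1)
Function('M')(J) = Mul(3, Pow(J, -1)) (Function('M')(J) = Mul(-3, Mul(-1, Pow(J, -1))) = Mul(3, Pow(J, -1)))
W = 1
D = 0 (D = Mul(Add(Mul(3, Pow(1, -1)), -2), 0) = Mul(Add(Mul(3, 1), -2), 0) = Mul(Add(3, -2), 0) = Mul(1, 0) = 0)
S = -4
Mul(Mul(W, S), D) = Mul(Mul(1, -4), 0) = Mul(-4, 0) = 0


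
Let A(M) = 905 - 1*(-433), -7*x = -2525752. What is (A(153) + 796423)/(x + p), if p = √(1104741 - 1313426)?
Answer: 486366382376/219980461761 - 1347941*I*√208685/219980461761 ≈ 2.211 - 0.0027992*I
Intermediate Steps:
x = 2525752/7 (x = -⅐*(-2525752) = 2525752/7 ≈ 3.6082e+5)
p = I*√208685 (p = √(-208685) = I*√208685 ≈ 456.82*I)
A(M) = 1338 (A(M) = 905 + 433 = 1338)
(A(153) + 796423)/(x + p) = (1338 + 796423)/(2525752/7 + I*√208685) = 797761/(2525752/7 + I*√208685)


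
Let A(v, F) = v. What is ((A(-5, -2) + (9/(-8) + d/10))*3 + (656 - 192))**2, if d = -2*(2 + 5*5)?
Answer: 295049329/1600 ≈ 1.8441e+5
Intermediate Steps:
d = -54 (d = -2*(2 + 25) = -2*27 = -54)
((A(-5, -2) + (9/(-8) + d/10))*3 + (656 - 192))**2 = ((-5 + (9/(-8) - 54/10))*3 + (656 - 192))**2 = ((-5 + (9*(-1/8) - 54*1/10))*3 + 464)**2 = ((-5 + (-9/8 - 27/5))*3 + 464)**2 = ((-5 - 261/40)*3 + 464)**2 = (-461/40*3 + 464)**2 = (-1383/40 + 464)**2 = (17177/40)**2 = 295049329/1600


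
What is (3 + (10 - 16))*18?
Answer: -54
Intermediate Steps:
(3 + (10 - 16))*18 = (3 - 6)*18 = -3*18 = -54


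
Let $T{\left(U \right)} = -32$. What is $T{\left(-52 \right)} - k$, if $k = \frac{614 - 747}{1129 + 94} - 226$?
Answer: $\frac{237395}{1223} \approx 194.11$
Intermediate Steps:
$k = - \frac{276531}{1223}$ ($k = - \frac{133}{1223} - 226 = - \frac{276531}{1223} \approx -226.11$)
$T{\left(-52 \right)} - k = -32 - - \frac{276531}{1223} = -32 + \frac{276531}{1223} = \frac{237395}{1223}$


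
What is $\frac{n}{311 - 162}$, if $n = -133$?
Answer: $- \frac{133}{149} \approx -0.89262$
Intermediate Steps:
$\frac{n}{311 - 162} = - \frac{133}{311 - 162} = - \frac{133}{149}$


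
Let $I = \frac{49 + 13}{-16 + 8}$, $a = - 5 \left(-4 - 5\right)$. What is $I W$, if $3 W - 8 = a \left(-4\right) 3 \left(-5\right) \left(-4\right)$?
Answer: $\frac{83638}{3} \approx 27879.0$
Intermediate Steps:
$a = 45$ ($a = - 5 \left(-9\right) = \left(-1\right) \left(-45\right) = 45$)
$I = - \frac{31}{4}$ ($I = \frac{62}{-8} = 62 \left(- \frac{1}{8}\right) = - \frac{31}{4} \approx -7.75$)
$W = - \frac{10792}{3}$ ($W = \frac{8}{3} + \frac{45 \left(-4\right) 3 \left(-5\right) \left(-4\right)}{3} = \frac{8}{3} + \frac{45 \left(-12\right) \left(-5\right) \left(-4\right)}{3} = \frac{8}{3} + \frac{45 \cdot 60 \left(-4\right)}{3} = \frac{8}{3} + \frac{45 \left(-240\right)}{3} = \frac{8}{3} + \frac{1}{3} \left(-10800\right) = \frac{8}{3} - 3600 = - \frac{10792}{3} \approx -3597.3$)
$I W = \left(- \frac{31}{4}\right) \left(- \frac{10792}{3}\right) = \frac{83638}{3}$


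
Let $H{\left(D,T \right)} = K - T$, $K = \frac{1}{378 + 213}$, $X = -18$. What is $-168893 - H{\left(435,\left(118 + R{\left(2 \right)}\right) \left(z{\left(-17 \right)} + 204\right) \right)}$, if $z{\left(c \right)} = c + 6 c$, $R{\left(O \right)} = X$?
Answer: $- \frac{94792264}{591} \approx -1.6039 \cdot 10^{5}$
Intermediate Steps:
$R{\left(O \right)} = -18$
$K = \frac{1}{591} \approx 0.001692$
$z{\left(c \right)} = 7 c$
$H{\left(D,T \right)} = \frac{1}{591} - T$
$-168893 - H{\left(435,\left(118 + R{\left(2 \right)}\right) \left(z{\left(-17 \right)} + 204\right) \right)} = -168893 - \left(\frac{1}{591} - \left(118 - 18\right) \left(7 \left(-17\right) + 204\right)\right) = -168893 - \left(\frac{1}{591} - 100 \left(-119 + 204\right)\right) = -168893 - \left(\frac{1}{591} - 100 \cdot 85\right) = -168893 - \left(\frac{1}{591} - 8500\right) = -168893 - - \frac{5023499}{591} = -168893 + \frac{5023499}{591} = - \frac{94792264}{591}$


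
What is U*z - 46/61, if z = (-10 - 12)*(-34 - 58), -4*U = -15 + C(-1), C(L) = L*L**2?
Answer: 493810/61 ≈ 8095.2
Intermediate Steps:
C(L) = L**3
U = 4 (U = -(-15 + (-1)**3)/4 = -(-15 - 1)/4 = -1/4*(-16) = 4)
z = 2024 (z = -22*(-92) = 2024)
U*z - 46/61 = 4*2024 - 46/61 = 8096 - 46*1/61 = 8096 - 46/61 = 493810/61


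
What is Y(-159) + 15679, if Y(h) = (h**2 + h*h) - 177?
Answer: 66064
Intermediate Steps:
Y(h) = -177 + 2*h**2 (Y(h) = (h**2 + h**2) - 177 = 2*h**2 - 177 = -177 + 2*h**2)
Y(-159) + 15679 = (-177 + 2*(-159)**2) + 15679 = (-177 + 2*25281) + 15679 = (-177 + 50562) + 15679 = 50385 + 15679 = 66064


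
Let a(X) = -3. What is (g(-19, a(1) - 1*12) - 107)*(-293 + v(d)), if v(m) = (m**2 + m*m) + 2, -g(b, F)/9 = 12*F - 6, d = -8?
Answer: -255421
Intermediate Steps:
g(b, F) = 54 - 108*F (g(b, F) = -9*(12*F - 6) = -9*(-6 + 12*F) = 54 - 108*F)
v(m) = 2 + 2*m**2 (v(m) = (m**2 + m**2) + 2 = 2*m**2 + 2 = 2 + 2*m**2)
(g(-19, a(1) - 1*12) - 107)*(-293 + v(d)) = ((54 - 108*(-3 - 1*12)) - 107)*(-293 + (2 + 2*(-8)**2)) = ((54 - 108*(-3 - 12)) - 107)*(-293 + (2 + 2*64)) = ((54 - 108*(-15)) - 107)*(-293 + (2 + 128)) = ((54 + 1620) - 107)*(-293 + 130) = (1674 - 107)*(-163) = 1567*(-163) = -255421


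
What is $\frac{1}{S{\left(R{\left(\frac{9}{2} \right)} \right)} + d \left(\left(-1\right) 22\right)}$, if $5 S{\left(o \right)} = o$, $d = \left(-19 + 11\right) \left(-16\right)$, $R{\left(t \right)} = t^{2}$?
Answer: $- \frac{20}{56239} \approx -0.00035563$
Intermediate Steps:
$d = 128$ ($d = \left(-8\right) \left(-16\right) = 128$)
$S{\left(o \right)} = \frac{o}{5}$
$\frac{1}{S{\left(R{\left(\frac{9}{2} \right)} \right)} + d \left(\left(-1\right) 22\right)} = \frac{1}{\frac{\left(\frac{9}{2}\right)^{2}}{5} + 128 \left(\left(-1\right) 22\right)} = \frac{1}{\frac{\left(9 \cdot \frac{1}{2}\right)^{2}}{5} + 128 \left(-22\right)} = \frac{1}{\frac{\left(\frac{9}{2}\right)^{2}}{5} - 2816} = \frac{1}{\frac{1}{5} \cdot \frac{81}{4} - 2816} = \frac{1}{\frac{81}{20} - 2816} = \frac{1}{- \frac{56239}{20}} = - \frac{20}{56239}$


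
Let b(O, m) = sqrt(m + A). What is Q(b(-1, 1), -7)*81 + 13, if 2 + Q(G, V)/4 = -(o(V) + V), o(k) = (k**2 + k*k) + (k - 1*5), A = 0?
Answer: -26231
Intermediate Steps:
o(k) = -5 + k + 2*k**2 (o(k) = (k**2 + k**2) + (k - 5) = 2*k**2 + (-5 + k) = -5 + k + 2*k**2)
b(O, m) = sqrt(m) (b(O, m) = sqrt(m + 0) = sqrt(m))
Q(G, V) = 12 - 8*V - 8*V**2 (Q(G, V) = -8 + 4*(-((-5 + V + 2*V**2) + V)) = -8 + 4*(-(-5 + 2*V + 2*V**2)) = -8 + 4*(5 - 2*V - 2*V**2) = -8 + (20 - 8*V - 8*V**2) = 12 - 8*V - 8*V**2)
Q(b(-1, 1), -7)*81 + 13 = (12 - 8*(-7) - 8*(-7)**2)*81 + 13 = (12 + 56 - 8*49)*81 + 13 = (12 + 56 - 392)*81 + 13 = -324*81 + 13 = -26244 + 13 = -26231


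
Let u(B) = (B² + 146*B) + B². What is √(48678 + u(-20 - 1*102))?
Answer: √60634 ≈ 246.24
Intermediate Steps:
u(B) = 2*B² + 146*B
√(48678 + u(-20 - 1*102)) = √(48678 + 2*(-20 - 1*102)*(73 + (-20 - 1*102))) = √(48678 + 2*(-20 - 102)*(73 + (-20 - 102))) = √(48678 + 2*(-122)*(73 - 122)) = √(48678 + 2*(-122)*(-49)) = √(48678 + 11956) = √60634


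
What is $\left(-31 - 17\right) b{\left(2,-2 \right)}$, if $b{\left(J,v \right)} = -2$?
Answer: $96$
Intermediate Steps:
$\left(-31 - 17\right) b{\left(2,-2 \right)} = \left(-31 - 17\right) \left(-2\right) = \left(-48\right) \left(-2\right) = 96$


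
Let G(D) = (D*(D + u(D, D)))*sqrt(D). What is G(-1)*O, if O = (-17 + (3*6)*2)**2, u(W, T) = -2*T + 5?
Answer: -2166*I ≈ -2166.0*I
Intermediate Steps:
u(W, T) = 5 - 2*T
O = 361 (O = (-17 + 18*2)**2 = (-17 + 36)**2 = 19**2 = 361)
G(D) = D**(3/2)*(5 - D) (G(D) = (D*(D + (5 - 2*D)))*sqrt(D) = (D*(5 - D))*sqrt(D) = D**(3/2)*(5 - D))
G(-1)*O = ((-1)**(3/2)*(5 - 1*(-1)))*361 = ((-I)*(5 + 1))*361 = (-I*6)*361 = -6*I*361 = -2166*I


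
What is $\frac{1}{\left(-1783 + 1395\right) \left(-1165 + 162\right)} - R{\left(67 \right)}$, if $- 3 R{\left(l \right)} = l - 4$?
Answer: $\frac{8172445}{389164} \approx 21.0$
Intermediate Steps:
$R{\left(l \right)} = \frac{4}{3} - \frac{l}{3}$ ($R{\left(l \right)} = - \frac{l - 4}{3} = - \frac{-4 + l}{3} = \frac{4}{3} - \frac{l}{3}$)
$\frac{1}{\left(-1783 + 1395\right) \left(-1165 + 162\right)} - R{\left(67 \right)} = \frac{1}{\left(-1783 + 1395\right) \left(-1165 + 162\right)} - \left(\frac{4}{3} - \frac{67}{3}\right) = \frac{1}{\left(-388\right) \left(-1003\right)} - \left(\frac{4}{3} - \frac{67}{3}\right) = \frac{1}{389164} - -21 = \frac{1}{389164} + 21 = \frac{8172445}{389164}$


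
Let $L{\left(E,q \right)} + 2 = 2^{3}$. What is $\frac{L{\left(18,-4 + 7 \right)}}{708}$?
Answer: $\frac{1}{118} \approx 0.0084746$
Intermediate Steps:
$L{\left(E,q \right)} = 6$ ($L{\left(E,q \right)} = -2 + 2^{3} = -2 + 8 = 6$)
$\frac{L{\left(18,-4 + 7 \right)}}{708} = \frac{6}{708} = 6 \cdot \frac{1}{708} = \frac{1}{118}$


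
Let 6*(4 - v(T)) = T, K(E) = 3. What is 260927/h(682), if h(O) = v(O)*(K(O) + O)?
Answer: -782781/225365 ≈ -3.4734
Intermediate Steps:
v(T) = 4 - T/6
h(O) = (3 + O)*(4 - O/6) (h(O) = (4 - O/6)*(3 + O) = (3 + O)*(4 - O/6))
260927/h(682) = 260927/((-(-24 + 682)*(3 + 682)/6)) = 260927/((-1/6*658*685)) = 260927/(-225365/3) = 260927*(-3/225365) = -782781/225365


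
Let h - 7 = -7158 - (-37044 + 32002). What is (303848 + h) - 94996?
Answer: 206743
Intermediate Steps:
h = -2109 (h = 7 + (-7158 - (-37044 + 32002)) = 7 + (-7158 - 1*(-5042)) = 7 + (-7158 + 5042) = 7 - 2116 = -2109)
(303848 + h) - 94996 = (303848 - 2109) - 94996 = 301739 - 94996 = 206743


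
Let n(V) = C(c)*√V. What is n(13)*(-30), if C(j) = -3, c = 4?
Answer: 90*√13 ≈ 324.50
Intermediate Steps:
n(V) = -3*√V
n(13)*(-30) = -3*√13*(-30) = 90*√13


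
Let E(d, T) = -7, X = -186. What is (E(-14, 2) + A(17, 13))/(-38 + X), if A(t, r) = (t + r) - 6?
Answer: -17/224 ≈ -0.075893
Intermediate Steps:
A(t, r) = -6 + r + t (A(t, r) = (r + t) - 6 = -6 + r + t)
(E(-14, 2) + A(17, 13))/(-38 + X) = (-7 + (-6 + 13 + 17))/(-38 - 186) = (-7 + 24)/(-224) = 17*(-1/224) = -17/224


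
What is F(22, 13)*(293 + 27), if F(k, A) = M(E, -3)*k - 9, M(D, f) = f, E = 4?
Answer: -24000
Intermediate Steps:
F(k, A) = -9 - 3*k (F(k, A) = -3*k - 9 = -9 - 3*k)
F(22, 13)*(293 + 27) = (-9 - 3*22)*(293 + 27) = (-9 - 66)*320 = -75*320 = -24000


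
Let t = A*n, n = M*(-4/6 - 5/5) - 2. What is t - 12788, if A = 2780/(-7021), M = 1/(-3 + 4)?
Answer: -269323064/21063 ≈ -12787.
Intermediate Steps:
M = 1 (M = 1/1 = 1)
A = -2780/7021 (A = 2780*(-1/7021) = -2780/7021 ≈ -0.39596)
n = -11/3 (n = 1*(-4/6 - 5/5) - 2 = 1*(-4*1/6 - 5*1/5) - 2 = 1*(-2/3 - 1) - 2 = 1*(-5/3) - 2 = -5/3 - 2 = -11/3 ≈ -3.6667)
t = 30580/21063 (t = -2780/7021*(-11/3) = 30580/21063 ≈ 1.4518)
t - 12788 = 30580/21063 - 12788 = -269323064/21063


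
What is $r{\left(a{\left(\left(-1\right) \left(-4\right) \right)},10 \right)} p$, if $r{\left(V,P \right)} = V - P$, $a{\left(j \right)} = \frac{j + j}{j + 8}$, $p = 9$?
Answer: $-84$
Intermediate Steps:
$a{\left(j \right)} = \frac{2 j}{8 + j}$
$r{\left(a{\left(\left(-1\right) \left(-4\right) \right)},10 \right)} p = \left(\frac{2 \left(\left(-1\right) \left(-4\right)\right)}{8 - -4} - 10\right) 9 = \left(2 \cdot 4 \frac{1}{8 + 4} - 10\right) 9 = \left(2 \cdot 4 \cdot \frac{1}{12} - 10\right) 9 = \left(\frac{2}{3} - 10\right) 9 = \left(- \frac{28}{3}\right) 9 = -84$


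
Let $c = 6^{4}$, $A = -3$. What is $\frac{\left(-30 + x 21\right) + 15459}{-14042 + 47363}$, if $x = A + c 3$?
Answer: $\frac{32338}{11107} \approx 2.9115$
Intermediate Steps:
$c = 1296$
$x = 3885$ ($x = -3 + 1296 \cdot 3 = -3 + 3888 = 3885$)
$\frac{\left(-30 + x 21\right) + 15459}{-14042 + 47363} = \frac{\left(-30 + 3885 \cdot 21\right) + 15459}{-14042 + 47363} = \frac{\left(-30 + 81585\right) + 15459}{33321} = \left(81555 + 15459\right) \frac{1}{33321} = 97014 \cdot \frac{1}{33321} = \frac{32338}{11107}$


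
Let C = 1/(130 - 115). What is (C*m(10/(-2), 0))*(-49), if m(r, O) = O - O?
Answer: 0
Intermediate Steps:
m(r, O) = 0
C = 1/15 ≈ 0.066667
(C*m(10/(-2), 0))*(-49) = ((1/15)*0)*(-49) = 0*(-49) = 0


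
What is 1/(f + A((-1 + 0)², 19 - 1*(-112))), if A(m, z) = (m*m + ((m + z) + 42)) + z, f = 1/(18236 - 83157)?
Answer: 64921/19865825 ≈ 0.0032680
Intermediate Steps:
f = -1/64921 (f = 1/(-64921) = -1/64921 ≈ -1.5403e-5)
A(m, z) = 42 + m + m² + 2*z (A(m, z) = (m² + (42 + m + z)) + z = (42 + m + z + m²) + z = 42 + m + m² + 2*z)
1/(f + A((-1 + 0)², 19 - 1*(-112))) = 1/(-1/64921 + (42 + (-1 + 0)² + ((-1 + 0)²)² + 2*(19 - 1*(-112)))) = 1/(-1/64921 + (42 + (-1)² + ((-1)²)² + 2*(19 + 112))) = 1/(-1/64921 + (42 + 1 + 1² + 2*131)) = 1/(-1/64921 + (42 + 1 + 1 + 262)) = 1/(-1/64921 + 306) = 1/(19865825/64921) = 64921/19865825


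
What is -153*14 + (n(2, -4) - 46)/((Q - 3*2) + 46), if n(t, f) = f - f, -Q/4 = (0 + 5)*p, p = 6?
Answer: -85657/40 ≈ -2141.4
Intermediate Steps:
Q = -120 (Q = -4*(0 + 5)*6 = -20*6 = -4*30 = -120)
n(t, f) = 0
-153*14 + (n(2, -4) - 46)/((Q - 3*2) + 46) = -153*14 + (0 - 46)/((-120 - 3*2) + 46) = -2142 - 46/((-120 - 6) + 46) = -2142 - 46/(-126 + 46) = -2142 - 46/(-80) = -2142 - 46*(-1/80) = -2142 + 23/40 = -85657/40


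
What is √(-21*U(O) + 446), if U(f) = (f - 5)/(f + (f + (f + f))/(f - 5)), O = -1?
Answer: √194 ≈ 13.928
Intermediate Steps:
U(f) = (-5 + f)/(f + 3*f/(-5 + f)) (U(f) = (-5 + f)/(f + (f + 2*f)/(-5 + f)) = (-5 + f)/(f + (3*f)/(-5 + f)) = (-5 + f)/(f + 3*f/(-5 + f)))
√(-21*U(O) + 446) = √(-21*(-5 - 1)²/((-1)*(-2 - 1)) + 446) = √(-(-21)*(-6)²/(-3) + 446) = √(-(-21)*36*(-1)/3 + 446) = √(-21*12 + 446) = √(-252 + 446) = √194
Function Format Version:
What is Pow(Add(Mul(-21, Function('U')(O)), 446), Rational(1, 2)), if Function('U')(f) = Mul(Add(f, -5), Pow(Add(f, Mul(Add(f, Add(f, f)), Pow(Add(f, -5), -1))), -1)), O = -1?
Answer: Pow(194, Rational(1, 2)) ≈ 13.928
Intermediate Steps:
Function('U')(f) = Mul(Pow(Add(f, Mul(3, f, Pow(Add(-5, f), -1))), -1), Add(-5, f)) (Function('U')(f) = Mul(Add(-5, f), Pow(Add(f, Mul(Add(f, Mul(2, f)), Pow(Add(-5, f), -1))), -1)) = Mul(Add(-5, f), Pow(Add(f, Mul(Mul(3, f), Pow(Add(-5, f), -1))), -1)) = Mul(Add(-5, f), Pow(Add(f, Mul(3, f, Pow(Add(-5, f), -1))), -1)) = Mul(Pow(Add(f, Mul(3, f, Pow(Add(-5, f), -1))), -1), Add(-5, f)))
Pow(Add(Mul(-21, Function('U')(O)), 446), Rational(1, 2)) = Pow(Add(Mul(-21, Mul(Pow(-1, -1), Pow(Add(-5, -1), 2), Pow(Add(-2, -1), -1))), 446), Rational(1, 2)) = Pow(Add(Mul(-21, Mul(-1, Pow(-6, 2), Pow(-3, -1))), 446), Rational(1, 2)) = Pow(Add(Mul(-21, Mul(-1, 36, Rational(-1, 3))), 446), Rational(1, 2)) = Pow(Add(Mul(-21, 12), 446), Rational(1, 2)) = Pow(Add(-252, 446), Rational(1, 2)) = Pow(194, Rational(1, 2))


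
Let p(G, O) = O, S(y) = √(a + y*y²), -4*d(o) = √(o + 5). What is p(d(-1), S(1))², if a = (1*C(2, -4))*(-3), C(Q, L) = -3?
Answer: 10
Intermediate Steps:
d(o) = -√(5 + o)/4 (d(o) = -√(o + 5)/4 = -√(5 + o)/4)
a = 9 (a = (1*(-3))*(-3) = -3*(-3) = 9)
S(y) = √(9 + y³) (S(y) = √(9 + y*y²) = √(9 + y³))
p(d(-1), S(1))² = (√(9 + 1³))² = (√(9 + 1))² = (√10)² = 10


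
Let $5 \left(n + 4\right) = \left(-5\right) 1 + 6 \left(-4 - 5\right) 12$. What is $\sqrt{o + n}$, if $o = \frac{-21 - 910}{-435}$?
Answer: $\frac{2 i \sqrt{250647}}{87} \approx 11.509 i$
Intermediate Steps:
$o = \frac{931}{435}$ ($o = \left(-21 - 910\right) \left(- \frac{1}{435}\right) = \left(-931\right) \left(- \frac{1}{435}\right) = \frac{931}{435} \approx 2.1402$)
$n = - \frac{673}{5}$ ($n = -4 + \frac{\left(-5\right) 1 + 6 \left(-4 - 5\right) 12}{5} = -4 + \frac{-5 + 6 \left(-9\right) 12}{5} = -4 + \frac{-5 - 648}{5} = -4 + \frac{1}{5} \left(-653\right) = -4 - \frac{653}{5} = - \frac{673}{5} \approx -134.6$)
$\sqrt{o + n} = \sqrt{\frac{931}{435} - \frac{673}{5}} = \sqrt{- \frac{11524}{87}} = \frac{2 i \sqrt{250647}}{87}$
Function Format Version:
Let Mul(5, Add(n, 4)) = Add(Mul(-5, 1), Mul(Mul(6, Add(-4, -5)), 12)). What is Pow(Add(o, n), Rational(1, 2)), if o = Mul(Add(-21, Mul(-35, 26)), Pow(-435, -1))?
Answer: Mul(Rational(2, 87), I, Pow(250647, Rational(1, 2))) ≈ Mul(11.509, I)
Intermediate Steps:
o = Rational(931, 435) (o = Mul(Add(-21, -910), Rational(-1, 435)) = Mul(-931, Rational(-1, 435)) = Rational(931, 435) ≈ 2.1402)
n = Rational(-673, 5) (n = Add(-4, Mul(Rational(1, 5), Add(Mul(-5, 1), Mul(Mul(6, Add(-4, -5)), 12)))) = Add(-4, Mul(Rational(1, 5), Add(-5, Mul(Mul(6, -9), 12)))) = Add(-4, Mul(Rational(1, 5), Add(-5, Mul(-54, 12)))) = Add(-4, Mul(Rational(1, 5), Add(-5, -648))) = Add(-4, Mul(Rational(1, 5), -653)) = Add(-4, Rational(-653, 5)) = Rational(-673, 5) ≈ -134.60)
Pow(Add(o, n), Rational(1, 2)) = Pow(Add(Rational(931, 435), Rational(-673, 5)), Rational(1, 2)) = Pow(Rational(-11524, 87), Rational(1, 2)) = Mul(Rational(2, 87), I, Pow(250647, Rational(1, 2)))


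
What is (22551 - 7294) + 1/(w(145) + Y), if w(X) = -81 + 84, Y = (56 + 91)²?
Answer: 329734285/21612 ≈ 15257.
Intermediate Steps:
Y = 21609 (Y = 147² = 21609)
w(X) = 3
(22551 - 7294) + 1/(w(145) + Y) = (22551 - 7294) + 1/(3 + 21609) = 15257 + 1/21612 = 329734285/21612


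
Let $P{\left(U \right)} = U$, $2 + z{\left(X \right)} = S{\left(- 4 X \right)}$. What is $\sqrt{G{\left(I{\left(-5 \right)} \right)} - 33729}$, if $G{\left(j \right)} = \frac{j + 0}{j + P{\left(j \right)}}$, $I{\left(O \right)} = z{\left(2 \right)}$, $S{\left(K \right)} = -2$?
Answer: $\frac{i \sqrt{134914}}{2} \approx 183.65 i$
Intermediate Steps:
$z{\left(X \right)} = -4$ ($z{\left(X \right)} = -2 - 2 = -4$)
$I{\left(O \right)} = -4$
$G{\left(j \right)} = \frac{1}{2}$ ($G{\left(j \right)} = \frac{j + 0}{j + j} = \frac{j}{2 j} = j \frac{1}{2 j} = \frac{1}{2}$)
$\sqrt{G{\left(I{\left(-5 \right)} \right)} - 33729} = \sqrt{\frac{1}{2} - 33729} = \sqrt{- \frac{67457}{2}} = \frac{i \sqrt{134914}}{2}$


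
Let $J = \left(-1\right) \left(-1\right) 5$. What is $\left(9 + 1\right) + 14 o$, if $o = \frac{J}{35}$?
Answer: $12$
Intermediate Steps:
$J = 5$ ($J = 1 \cdot 5 = 5$)
$o = \frac{1}{7}$ ($o = \frac{5}{35} = 5 \cdot \frac{1}{35} = \frac{1}{7} \approx 0.14286$)
$\left(9 + 1\right) + 14 o = \left(9 + 1\right) + 14 \cdot \frac{1}{7} = 10 + 2 = 12$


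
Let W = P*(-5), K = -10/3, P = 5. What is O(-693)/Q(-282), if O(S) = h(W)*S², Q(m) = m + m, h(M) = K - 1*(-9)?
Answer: -907137/188 ≈ -4825.2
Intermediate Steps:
K = -10/3 (K = -10*⅓ = -10/3 ≈ -3.3333)
W = -25 (W = 5*(-5) = -25)
h(M) = 17/3 (h(M) = -10/3 - 1*(-9) = -10/3 + 9 = 17/3)
Q(m) = 2*m
O(S) = 17*S²/3
O(-693)/Q(-282) = ((17/3)*(-693)²)/((2*(-282))) = ((17/3)*480249)/(-564) = 2721411*(-1/564) = -907137/188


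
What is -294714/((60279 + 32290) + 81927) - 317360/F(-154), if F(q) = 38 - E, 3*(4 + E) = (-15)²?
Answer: 3954880357/411312 ≈ 9615.3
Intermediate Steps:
E = 71 (E = -4 + (⅓)*(-15)² = -4 + (⅓)*225 = -4 + 75 = 71)
F(q) = -33 (F(q) = 38 - 1*71 = 38 - 71 = -33)
-294714/((60279 + 32290) + 81927) - 317360/F(-154) = -294714/((60279 + 32290) + 81927) - 317360/(-33) = -294714/(92569 + 81927) - 317360*(-1/33) = -294714/174496 + 317360/33 = -294714*1/174496 + 317360/33 = -21051/12464 + 317360/33 = 3954880357/411312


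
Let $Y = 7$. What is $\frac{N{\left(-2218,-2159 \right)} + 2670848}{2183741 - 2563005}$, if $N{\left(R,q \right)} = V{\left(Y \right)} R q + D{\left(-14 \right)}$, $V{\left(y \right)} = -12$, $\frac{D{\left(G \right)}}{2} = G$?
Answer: $\frac{13698281}{94816} \approx 144.47$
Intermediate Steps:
$D{\left(G \right)} = 2 G$
$N{\left(R,q \right)} = -28 - 12 R q$ ($N{\left(R,q \right)} = - 12 R q + 2 \left(-14\right) = - 12 R q - 28 = -28 - 12 R q$)
$\frac{N{\left(-2218,-2159 \right)} + 2670848}{2183741 - 2563005} = \frac{\left(-28 - \left(-26616\right) \left(-2159\right)\right) + 2670848}{2183741 - 2563005} = \frac{\left(-28 - 57463944\right) + 2670848}{-379264} = \left(-57463972 + 2670848\right) \left(- \frac{1}{379264}\right) = \left(-54793124\right) \left(- \frac{1}{379264}\right) = \frac{13698281}{94816}$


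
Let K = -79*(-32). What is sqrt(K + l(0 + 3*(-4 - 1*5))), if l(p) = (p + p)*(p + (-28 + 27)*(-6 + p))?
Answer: 2*sqrt(551) ≈ 46.947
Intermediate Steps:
l(p) = 12*p (l(p) = (2*p)*(p - (-6 + p)) = (2*p)*(p + (6 - p)) = (2*p)*6 = 12*p)
K = 2528
sqrt(K + l(0 + 3*(-4 - 1*5))) = sqrt(2528 + 12*(0 + 3*(-4 - 1*5))) = sqrt(2528 + 12*(0 + 3*(-4 - 5))) = sqrt(2528 + 12*(0 + 3*(-9))) = sqrt(2528 + 12*(0 - 27)) = sqrt(2528 + 12*(-27)) = sqrt(2528 - 324) = sqrt(2204) = 2*sqrt(551)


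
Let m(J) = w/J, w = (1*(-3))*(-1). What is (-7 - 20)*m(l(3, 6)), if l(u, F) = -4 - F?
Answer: 81/10 ≈ 8.1000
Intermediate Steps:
w = 3 (w = -3*(-1) = 3)
m(J) = 3/J
(-7 - 20)*m(l(3, 6)) = (-7 - 20)*(3/(-4 - 1*6)) = -81/(-4 - 6) = -81/(-10) = -81*(-1)/10 = -27*(-3/10) = 81/10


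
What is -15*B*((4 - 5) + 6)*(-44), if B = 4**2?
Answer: 52800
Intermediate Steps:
B = 16
-15*B*((4 - 5) + 6)*(-44) = -240*((4 - 5) + 6)*(-44) = -240*(-1 + 6)*(-44) = -240*5*(-44) = -15*80*(-44) = -1200*(-44) = 52800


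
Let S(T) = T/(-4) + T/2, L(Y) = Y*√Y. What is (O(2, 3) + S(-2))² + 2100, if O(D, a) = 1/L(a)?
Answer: 226831/108 - √3/9 ≈ 2100.1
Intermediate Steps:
L(Y) = Y^(3/2)
S(T) = T/4 (S(T) = T*(-¼) + T*(½) = -T/4 + T/2 = T/4)
O(D, a) = a^(-3/2) (O(D, a) = 1/(a^(3/2)) = a^(-3/2))
(O(2, 3) + S(-2))² + 2100 = (3^(-3/2) + (¼)*(-2))² + 2100 = (√3/9 - ½)² + 2100 = (-½ + √3/9)² + 2100 = 2100 + (-½ + √3/9)²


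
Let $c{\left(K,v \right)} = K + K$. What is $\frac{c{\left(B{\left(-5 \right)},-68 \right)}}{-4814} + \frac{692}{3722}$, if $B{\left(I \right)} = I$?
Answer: $\frac{842127}{4479427} \approx 0.188$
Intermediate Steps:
$c{\left(K,v \right)} = 2 K$
$\frac{c{\left(B{\left(-5 \right)},-68 \right)}}{-4814} + \frac{692}{3722} = \frac{2 \left(-5\right)}{-4814} + \frac{692}{3722} = \left(-10\right) \left(- \frac{1}{4814}\right) + 692 \cdot \frac{1}{3722} = \frac{5}{2407} + \frac{346}{1861} = \frac{842127}{4479427}$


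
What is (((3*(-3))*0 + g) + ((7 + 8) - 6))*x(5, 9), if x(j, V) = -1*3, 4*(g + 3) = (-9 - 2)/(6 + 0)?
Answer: -133/8 ≈ -16.625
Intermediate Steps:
g = -83/24 (g = -3 + ((-9 - 2)/(6 + 0))/4 = -3 + (-11/6)/4 = -3 + (-11*⅙)/4 = -3 + (¼)*(-11/6) = -3 - 11/24 = -83/24 ≈ -3.4583)
x(j, V) = -3
(((3*(-3))*0 + g) + ((7 + 8) - 6))*x(5, 9) = (((3*(-3))*0 - 83/24) + ((7 + 8) - 6))*(-3) = ((-9*0 - 83/24) + (15 - 6))*(-3) = ((0 - 83/24) + 9)*(-3) = (-83/24 + 9)*(-3) = (133/24)*(-3) = -133/8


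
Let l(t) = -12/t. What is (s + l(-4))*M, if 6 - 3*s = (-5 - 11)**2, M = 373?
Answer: -89893/3 ≈ -29964.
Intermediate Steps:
s = -250/3 (s = 2 - (-5 - 11)**2/3 = 2 - 1/3*(-16)**2 = 2 - 1/3*256 = 2 - 256/3 = -250/3 ≈ -83.333)
(s + l(-4))*M = (-250/3 - 12/(-4))*373 = (-250/3 - 12*(-1/4))*373 = (-250/3 + 3)*373 = -241/3*373 = -89893/3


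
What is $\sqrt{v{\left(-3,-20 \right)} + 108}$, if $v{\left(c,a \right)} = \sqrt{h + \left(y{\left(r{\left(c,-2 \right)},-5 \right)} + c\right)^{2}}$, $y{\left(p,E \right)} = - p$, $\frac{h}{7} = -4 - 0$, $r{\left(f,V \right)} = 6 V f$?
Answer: $\sqrt{108 + \sqrt{1493}} \approx 12.109$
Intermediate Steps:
$r{\left(f,V \right)} = 6 V f$
$h = -28$ ($h = 7 \left(-4 - 0\right) = 7 \left(-4 + 0\right) = 7 \left(-4\right) = -28$)
$v{\left(c,a \right)} = \sqrt{-28 + 169 c^{2}}$ ($v{\left(c,a \right)} = \sqrt{-28 + \left(- 6 \left(-2\right) c + c\right)^{2}} = \sqrt{-28 + \left(- \left(-12\right) c + c\right)^{2}} = \sqrt{-28 + \left(12 c + c\right)^{2}} = \sqrt{-28 + \left(13 c\right)^{2}} = \sqrt{-28 + 169 c^{2}}$)
$\sqrt{v{\left(-3,-20 \right)} + 108} = \sqrt{\sqrt{-28 + 169 \left(-3\right)^{2}} + 108} = \sqrt{\sqrt{-28 + 169 \cdot 9} + 108} = \sqrt{\sqrt{-28 + 1521} + 108} = \sqrt{\sqrt{1493} + 108} = \sqrt{108 + \sqrt{1493}}$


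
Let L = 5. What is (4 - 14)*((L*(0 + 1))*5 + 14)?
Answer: -390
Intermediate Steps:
(4 - 14)*((L*(0 + 1))*5 + 14) = (4 - 14)*((5*(0 + 1))*5 + 14) = -10*((5*1)*5 + 14) = -10*(5*5 + 14) = -10*(25 + 14) = -10*39 = -390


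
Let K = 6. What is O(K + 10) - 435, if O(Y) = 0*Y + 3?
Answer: -432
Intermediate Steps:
O(Y) = 3 (O(Y) = 0 + 3 = 3)
O(K + 10) - 435 = 3 - 435 = -432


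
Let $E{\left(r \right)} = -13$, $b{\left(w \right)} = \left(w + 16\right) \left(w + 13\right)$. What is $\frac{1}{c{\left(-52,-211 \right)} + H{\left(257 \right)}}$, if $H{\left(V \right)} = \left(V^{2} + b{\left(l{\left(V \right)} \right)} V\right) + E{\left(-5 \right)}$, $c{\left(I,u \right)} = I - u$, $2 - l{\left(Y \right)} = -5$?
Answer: $\frac{1}{184415} \approx 5.4226 \cdot 10^{-6}$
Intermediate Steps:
$l{\left(Y \right)} = 7$ ($l{\left(Y \right)} = 2 - -5 = 2 + 5 = 7$)
$b{\left(w \right)} = \left(13 + w\right) \left(16 + w\right)$ ($b{\left(w \right)} = \left(16 + w\right) \left(13 + w\right) = \left(13 + w\right) \left(16 + w\right)$)
$H{\left(V \right)} = -13 + V^{2} + 460 V$ ($H{\left(V \right)} = \left(V^{2} + \left(208 + 7^{2} + 29 \cdot 7\right) V\right) - 13 = \left(V^{2} + \left(208 + 49 + 203\right) V\right) - 13 = \left(V^{2} + 460 V\right) - 13 = -13 + V^{2} + 460 V$)
$\frac{1}{c{\left(-52,-211 \right)} + H{\left(257 \right)}} = \frac{1}{\left(-52 - -211\right) + \left(-13 + 257^{2} + 460 \cdot 257\right)} = \frac{1}{\left(-52 + 211\right) + \left(-13 + 66049 + 118220\right)} = \frac{1}{159 + 184256} = \frac{1}{184415}$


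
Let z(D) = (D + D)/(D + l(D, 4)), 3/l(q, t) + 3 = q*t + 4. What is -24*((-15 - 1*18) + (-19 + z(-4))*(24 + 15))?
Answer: 117552/7 ≈ 16793.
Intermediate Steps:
l(q, t) = 3/(1 + q*t) (l(q, t) = 3/(-3 + (q*t + 4)) = 3/(-3 + (4 + q*t)) = 3/(1 + q*t))
z(D) = 2*D/(D + 3/(1 + 4*D)) (z(D) = (D + D)/(D + 3/(1 + D*4)) = (2*D)/(D + 3/(1 + 4*D)) = 2*D/(D + 3/(1 + 4*D)))
-24*((-15 - 1*18) + (-19 + z(-4))*(24 + 15)) = -24*((-15 - 1*18) + (-19 + 2*(-4)*(1 + 4*(-4))/(3 - 4*(1 + 4*(-4))))*(24 + 15)) = -24*((-15 - 18) + (-19 + 2*(-4)*(1 - 16)/(3 - 4*(1 - 16)))*39) = -24*(-33 + (-19 + 2*(-4)*(-15)/(3 - 4*(-15)))*39) = -24*(-33 + (-19 + 2*(-4)*(-15)/(3 + 60))*39) = -24*(-33 + (-19 + 2*(-4)*(-15)/63)*39) = -24*(-33 + (-19 + 2*(-4)*(1/63)*(-15))*39) = -24*(-33 + (-19 + 40/21)*39) = -24*(-33 - 359/21*39) = -24*(-33 - 4667/7) = -24*(-4898/7) = 117552/7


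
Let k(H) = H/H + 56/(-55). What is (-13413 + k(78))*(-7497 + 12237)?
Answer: -699354768/11 ≈ -6.3578e+7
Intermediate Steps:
k(H) = -1/55 (k(H) = 1 + 56*(-1/55) = 1 - 56/55 = -1/55)
(-13413 + k(78))*(-7497 + 12237) = (-13413 - 1/55)*(-7497 + 12237) = -737716/55*4740 = -699354768/11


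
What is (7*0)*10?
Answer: 0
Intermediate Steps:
(7*0)*10 = 0*10 = 0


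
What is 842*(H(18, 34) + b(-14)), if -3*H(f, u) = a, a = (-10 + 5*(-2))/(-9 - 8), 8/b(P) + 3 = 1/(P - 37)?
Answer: -10056848/3927 ≈ -2560.9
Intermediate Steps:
b(P) = 8/(-3 + 1/(-37 + P)) (b(P) = 8/(-3 + 1/(P - 37)) = 8/(-3 + 1/(-37 + P)))
a = 20/17 (a = (-10 - 10)/(-17) = -20*(-1/17) = 20/17 ≈ 1.1765)
H(f, u) = -20/51 (H(f, u) = -⅓*20/17 = -20/51)
842*(H(18, 34) + b(-14)) = 842*(-20/51 + 8*(37 - 1*(-14))/(-112 + 3*(-14))) = 842*(-20/51 + 8*(37 + 14)/(-112 - 42)) = 842*(-20/51 + 8*51/(-154)) = 842*(-20/51 + 8*(-1/154)*51) = 842*(-20/51 - 204/77) = 842*(-11944/3927) = -10056848/3927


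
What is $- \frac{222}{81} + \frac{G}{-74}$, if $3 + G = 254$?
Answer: $- \frac{12253}{1998} \approx -6.1326$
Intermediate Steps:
$G = 251$ ($G = -3 + 254 = 251$)
$- \frac{222}{81} + \frac{G}{-74} = - \frac{222}{81} + \frac{251}{-74} = \left(-222\right) \frac{1}{81} + 251 \left(- \frac{1}{74}\right) = - \frac{74}{27} - \frac{251}{74} = - \frac{12253}{1998}$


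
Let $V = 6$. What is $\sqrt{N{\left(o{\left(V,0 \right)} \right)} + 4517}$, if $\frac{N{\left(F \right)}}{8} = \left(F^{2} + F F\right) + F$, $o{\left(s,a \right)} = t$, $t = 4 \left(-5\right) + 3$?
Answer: $\sqrt{9005} \approx 94.895$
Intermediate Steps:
$t = -17$ ($t = -20 + 3 = -17$)
$o{\left(s,a \right)} = -17$
$N{\left(F \right)} = 8 F + 16 F^{2}$ ($N{\left(F \right)} = 8 \left(\left(F^{2} + F F\right) + F\right) = 8 \left(\left(F^{2} + F^{2}\right) + F\right) = 8 \left(2 F^{2} + F\right) = 8 \left(F + 2 F^{2}\right) = 8 F + 16 F^{2}$)
$\sqrt{N{\left(o{\left(V,0 \right)} \right)} + 4517} = \sqrt{8 \left(-17\right) \left(1 + 2 \left(-17\right)\right) + 4517} = \sqrt{8 \left(-17\right) \left(1 - 34\right) + 4517} = \sqrt{8 \left(-17\right) \left(-33\right) + 4517} = \sqrt{4488 + 4517} = \sqrt{9005}$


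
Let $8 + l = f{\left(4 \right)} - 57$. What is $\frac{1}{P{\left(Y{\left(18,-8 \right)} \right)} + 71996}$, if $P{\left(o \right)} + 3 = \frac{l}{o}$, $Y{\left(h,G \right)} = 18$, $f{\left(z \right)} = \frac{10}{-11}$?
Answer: $\frac{198}{14253889} \approx 1.3891 \cdot 10^{-5}$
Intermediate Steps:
$f{\left(z \right)} = - \frac{10}{11}$ ($f{\left(z \right)} = 10 \left(- \frac{1}{11}\right) = - \frac{10}{11}$)
$l = - \frac{725}{11}$ ($l = -8 - \frac{637}{11} = - \frac{725}{11} \approx -65.909$)
$P{\left(o \right)} = -3 - \frac{725}{11 o}$
$\frac{1}{P{\left(Y{\left(18,-8 \right)} \right)} + 71996} = \frac{1}{\left(-3 - \frac{725}{11 \cdot 18}\right) + 71996} = \frac{1}{\left(-3 - \frac{725}{198}\right) + 71996} = \frac{1}{- \frac{1319}{198} + 71996} = \frac{1}{\frac{14253889}{198}} = \frac{198}{14253889}$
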